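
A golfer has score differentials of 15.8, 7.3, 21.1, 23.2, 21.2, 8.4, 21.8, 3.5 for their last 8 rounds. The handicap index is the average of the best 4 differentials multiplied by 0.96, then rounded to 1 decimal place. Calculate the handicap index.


All differentials: 15.8, 7.3, 21.1, 23.2, 21.2, 8.4, 21.8, 3.5
Sorted: 3.5, 7.3, 8.4, 15.8, 21.1, 21.2, 21.8, 23.2
Best 4: 3.5, 7.3, 8.4, 15.8
Average of best = 35 / 4 = 8.75
Raw index = 8.75 * 0.96 = 8.4
Handicap index = round(8.4, 1) = 8.4

8.4


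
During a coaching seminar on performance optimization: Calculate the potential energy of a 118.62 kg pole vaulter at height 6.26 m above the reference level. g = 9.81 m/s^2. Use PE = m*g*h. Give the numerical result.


PE = m * g * h
PE = 118.62 * 9.81 * 6.26
PE = 1163.6622 * 6.26 = 7284.5254 J

7284.5254 J


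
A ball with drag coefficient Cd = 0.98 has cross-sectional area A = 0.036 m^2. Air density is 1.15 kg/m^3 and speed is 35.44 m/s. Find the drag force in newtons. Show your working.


Fd = 0.5 * Cd * rho * A * v^2
Fd = 0.5 * 0.98 * 1.15 * 0.036 * 35.44^2
v^2 = 1255.9936
Fd = 0.5 * 0.98 * 1.15 * 0.036 * 1255.9936 = 25.4791 N

25.4791 N


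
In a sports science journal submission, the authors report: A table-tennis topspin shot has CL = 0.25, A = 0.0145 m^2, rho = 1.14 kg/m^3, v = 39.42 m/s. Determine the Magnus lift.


FM = 0.5 * CL * rho * A * v^2
FM = 0.5 * 0.25 * 1.14 * 0.0145 * 39.42^2
v^2 = 1553.9364
FM = 0.5 * 0.25 * 1.14 * 0.0145 * 1553.9364 = 3.2108 N

3.2108 N


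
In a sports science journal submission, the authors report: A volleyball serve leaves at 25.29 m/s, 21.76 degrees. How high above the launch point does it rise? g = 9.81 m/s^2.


H = (v*sin(theta))^2 / (2*g)
vy = v*sin(theta) = 25.29 * sin(21.76 deg) = 9.3755 m/s
H = vy^2 / (2*g) = 87.8999 / (2*9.81)
H = 87.8999 / 19.62 = 4.4801 m

4.4801 m


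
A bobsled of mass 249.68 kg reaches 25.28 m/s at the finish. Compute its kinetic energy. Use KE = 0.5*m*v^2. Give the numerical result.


KE = 0.5 * m * v^2
KE = 0.5 * 249.68 * 25.28^2
KE = 0.5 * 249.68 * 639.0784 = 79782.5475 J

79782.5475 J


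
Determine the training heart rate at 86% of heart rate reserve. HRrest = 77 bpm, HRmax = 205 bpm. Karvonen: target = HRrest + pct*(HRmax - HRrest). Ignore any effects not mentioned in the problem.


Target = HRrest + pct*(HRmax - HRrest)
Heart rate reserve = HRmax - HRrest = 205 - 77 = 128 bpm
Fraction = 86% = 0.86
Target = 77 + 0.86 * 128
Target = 77 + 110.08 = 187.08 bpm

187.08 bpm


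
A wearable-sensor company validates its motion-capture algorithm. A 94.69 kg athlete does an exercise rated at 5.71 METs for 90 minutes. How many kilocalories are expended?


kcal = MET * mass * time_hr
Convert time: 90 min = 1.5 hr
kcal = 5.71 * 94.69 * 1.5
kcal = 811.0198 kcal

811.0198 kcal


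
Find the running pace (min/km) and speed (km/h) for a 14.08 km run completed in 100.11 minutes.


Pace = time / distance = 100.11 min / 14.08 km = 7.1101 min/km
Speed = distance / time_in_hours = 14.08 / 1.6685 hr
Speed = 8.4387 km/h

7.1101 min/km, 8.4387 km/h


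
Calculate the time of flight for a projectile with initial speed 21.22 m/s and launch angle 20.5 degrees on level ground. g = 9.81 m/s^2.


T = 2*v*sin(theta)/g
sin(theta) = sin(20.5 deg) = 0.3502
T = 2*21.22*0.3502 / 9.81
T = 14.8628 / 9.81 = 1.5151 s

1.5151 s


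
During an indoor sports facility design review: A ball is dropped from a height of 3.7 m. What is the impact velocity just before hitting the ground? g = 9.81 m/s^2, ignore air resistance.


v = sqrt(2 * g * h)
v = sqrt(2 * 9.81 * 3.7)
v = sqrt(72.594) = 8.5202 m/s

8.5202 m/s


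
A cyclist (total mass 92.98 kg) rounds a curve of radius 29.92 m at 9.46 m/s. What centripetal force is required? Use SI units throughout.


Fc = m * v^2 / r
v^2 = 9.46^2 = 89.4916
Fc = 92.98 * 89.4916 / 29.92
Fc = 8320.929 / 29.92 = 278.1059 N

278.1059 N


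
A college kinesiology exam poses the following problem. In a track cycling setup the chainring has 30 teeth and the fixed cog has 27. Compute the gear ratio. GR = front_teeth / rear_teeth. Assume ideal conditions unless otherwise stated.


GR = front_teeth / rear_teeth
GR = 30 / 27
GR = 1.1111

1.1111


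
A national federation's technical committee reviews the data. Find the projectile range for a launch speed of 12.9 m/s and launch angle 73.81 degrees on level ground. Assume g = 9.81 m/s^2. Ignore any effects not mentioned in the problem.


R = v^2 * sin(2*theta) / g
Convert angle to radians: theta = 73.81 deg = 1.2882 rad
sin(2*theta) = sin(2.5765) = 0.5355
R = 12.9^2 * 0.5355 / 9.81
R = 166.41 * 0.5355 / 9.81 = 9.0844 m

9.0844 m


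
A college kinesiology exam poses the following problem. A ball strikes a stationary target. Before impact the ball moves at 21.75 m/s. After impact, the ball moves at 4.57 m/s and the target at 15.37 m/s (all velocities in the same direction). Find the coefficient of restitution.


e = (v2_after - v1_after) / (v1_before - v2_before)
Numerator = 15.37 - 4.57 = 10.8
Denominator = 21.75 - 0 = 21.75
e = 10.8 / 21.75 = 0.4966

0.4966


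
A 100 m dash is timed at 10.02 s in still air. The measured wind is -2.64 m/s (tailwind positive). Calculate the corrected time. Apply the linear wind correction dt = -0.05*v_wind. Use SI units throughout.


dt = -0.05 * v_wind = -0.05 * -2.64 = 0.132 s
t_corrected = t_still + dt = 10.02 + (0.132)
t_corrected = 10.152 s

10.152 s


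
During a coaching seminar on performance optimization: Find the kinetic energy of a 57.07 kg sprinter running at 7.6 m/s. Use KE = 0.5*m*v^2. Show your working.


KE = 0.5 * m * v^2
KE = 0.5 * 57.07 * 7.6^2
KE = 0.5 * 57.07 * 57.76 = 1648.1816 J

1648.1816 J


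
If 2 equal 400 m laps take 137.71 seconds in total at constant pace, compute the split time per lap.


Split time = total_time / n_laps = 137.71 / 2
Split time = 68.855 s per lap

68.855 s


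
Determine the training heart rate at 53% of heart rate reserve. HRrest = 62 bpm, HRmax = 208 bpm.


Target = HRrest + pct*(HRmax - HRrest)
Heart rate reserve = HRmax - HRrest = 208 - 62 = 146 bpm
Fraction = 53% = 0.53
Target = 62 + 0.53 * 146
Target = 62 + 77.38 = 139.38 bpm

139.38 bpm


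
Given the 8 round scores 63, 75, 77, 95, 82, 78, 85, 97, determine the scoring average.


Average = sum / n
Sum = 652
Average = 652 / 8 = 81.5

81.5


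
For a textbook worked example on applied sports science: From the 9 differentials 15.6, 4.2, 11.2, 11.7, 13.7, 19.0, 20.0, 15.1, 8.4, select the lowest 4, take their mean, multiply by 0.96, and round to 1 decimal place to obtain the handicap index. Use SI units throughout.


All differentials: 15.6, 4.2, 11.2, 11.7, 13.7, 19.0, 20.0, 15.1, 8.4
Sorted: 4.2, 8.4, 11.2, 11.7, 13.7, 15.1, 15.6, 19.0, 20.0
Best 4: 4.2, 8.4, 11.2, 11.7
Average of best = 35.5 / 4 = 8.875
Raw index = 8.875 * 0.96 = 8.52
Handicap index = round(8.52, 1) = 8.5

8.5


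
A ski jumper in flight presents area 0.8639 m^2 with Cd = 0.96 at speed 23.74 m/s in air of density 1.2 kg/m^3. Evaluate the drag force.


Fd = 0.5 * Cd * rho * A * v^2
Fd = 0.5 * 0.96 * 1.2 * 0.8639 * 23.74^2
v^2 = 563.5876
Fd = 0.5 * 0.96 * 1.2 * 0.8639 * 563.5876 = 280.4448 N

280.4448 N


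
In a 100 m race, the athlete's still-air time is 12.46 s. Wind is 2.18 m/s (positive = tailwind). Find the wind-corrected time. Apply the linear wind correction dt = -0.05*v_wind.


dt = -0.05 * v_wind = -0.05 * 2.18 = -0.109 s
t_corrected = t_still + dt = 12.46 + (-0.109)
t_corrected = 12.351 s

12.351 s


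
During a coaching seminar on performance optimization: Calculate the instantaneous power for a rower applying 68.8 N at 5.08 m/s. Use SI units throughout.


P = F * v
P = 68.8 * 5.08
P = 349.504 W

349.504 W


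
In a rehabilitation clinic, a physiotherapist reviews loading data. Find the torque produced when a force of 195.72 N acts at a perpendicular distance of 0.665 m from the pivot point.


tau = F * d
tau = 195.72 * 0.665
tau = 130.1538 N*m

130.1538 N*m


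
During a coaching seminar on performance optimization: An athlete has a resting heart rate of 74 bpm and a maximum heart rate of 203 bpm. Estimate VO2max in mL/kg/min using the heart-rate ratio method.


VO2max = 15.3 * HRmax / HRrest
VO2max = 15.3 * 203 / 74
VO2max = 3105.9 / 74 = 41.9716 mL/kg/min

41.9716 mL/kg/min


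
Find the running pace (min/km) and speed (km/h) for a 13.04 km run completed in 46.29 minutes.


Pace = time / distance = 46.29 min / 13.04 km = 3.5498 min/km
Speed = distance / time_in_hours = 13.04 / 0.7715 hr
Speed = 16.9021 km/h

3.5498 min/km, 16.9021 km/h


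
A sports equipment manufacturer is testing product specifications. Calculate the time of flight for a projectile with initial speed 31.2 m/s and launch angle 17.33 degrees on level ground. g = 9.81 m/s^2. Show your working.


T = 2*v*sin(theta)/g
sin(theta) = sin(17.33 deg) = 0.2979
T = 2*31.2*0.2979 / 9.81
T = 18.5874 / 9.81 = 1.8947 s

1.8947 s


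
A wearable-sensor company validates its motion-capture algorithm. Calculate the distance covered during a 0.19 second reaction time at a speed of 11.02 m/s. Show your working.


d = v * t
d = 11.02 * 0.19
d = 2.0938 m

2.0938 m


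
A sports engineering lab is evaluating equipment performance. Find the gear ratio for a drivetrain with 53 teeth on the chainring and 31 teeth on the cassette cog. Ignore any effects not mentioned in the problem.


GR = front_teeth / rear_teeth
GR = 53 / 31
GR = 1.7097

1.7097


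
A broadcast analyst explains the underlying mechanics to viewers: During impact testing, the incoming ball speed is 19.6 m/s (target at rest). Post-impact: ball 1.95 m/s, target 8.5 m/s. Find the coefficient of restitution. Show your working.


e = (v2_after - v1_after) / (v1_before - v2_before)
Numerator = 8.5 - 1.95 = 6.55
Denominator = 19.6 - 0 = 19.6
e = 6.55 / 19.6 = 0.3342

0.3342


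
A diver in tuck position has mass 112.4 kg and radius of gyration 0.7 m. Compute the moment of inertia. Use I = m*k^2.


I = m * k^2
I = 112.4 * 0.7^2
I = 112.4 * 0.49 = 55.076 kg*m^2

55.076 kg*m^2


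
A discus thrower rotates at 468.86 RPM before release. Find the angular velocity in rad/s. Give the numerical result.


omega = RPM * 2 * pi / 60
omega = 468.86 * 2 * 3.14159 / 60
omega = 2945.9343 / 60 = 49.0989 rad/s

49.0989 rad/s


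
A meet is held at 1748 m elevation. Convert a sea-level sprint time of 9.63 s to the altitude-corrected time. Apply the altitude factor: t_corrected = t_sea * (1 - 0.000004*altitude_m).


Correction factor = 1 - 0.000004 * 1748 = 0.993008
t_corrected = t_sea * factor = 9.63 * 0.993008
t_corrected = 9.5627 s

9.5627 s


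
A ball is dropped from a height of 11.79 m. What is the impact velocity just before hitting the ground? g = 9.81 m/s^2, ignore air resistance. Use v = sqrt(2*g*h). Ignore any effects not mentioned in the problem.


v = sqrt(2 * g * h)
v = sqrt(2 * 9.81 * 11.79)
v = sqrt(231.3198) = 15.2092 m/s

15.2092 m/s


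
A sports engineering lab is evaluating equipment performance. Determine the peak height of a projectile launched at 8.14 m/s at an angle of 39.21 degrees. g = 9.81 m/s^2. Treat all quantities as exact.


H = (v*sin(theta))^2 / (2*g)
vy = v*sin(theta) = 8.14 * sin(39.21 deg) = 5.1458 m/s
H = vy^2 / (2*g) = 26.4795 / (2*9.81)
H = 26.4795 / 19.62 = 1.3496 m

1.3496 m


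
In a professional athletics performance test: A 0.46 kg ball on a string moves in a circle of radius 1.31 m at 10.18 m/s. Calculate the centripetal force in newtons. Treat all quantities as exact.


Fc = m * v^2 / r
v^2 = 10.18^2 = 103.6324
Fc = 0.46 * 103.6324 / 1.31
Fc = 47.6709 / 1.31 = 36.39 N

36.39 N


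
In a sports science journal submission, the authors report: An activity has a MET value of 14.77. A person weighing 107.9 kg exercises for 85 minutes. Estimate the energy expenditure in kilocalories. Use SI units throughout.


kcal = MET * mass * time_hr
Convert time: 85 min = 1.4167 hr
kcal = 14.77 * 107.9 * 1.4167
kcal = 2257.7176 kcal

2257.7176 kcal


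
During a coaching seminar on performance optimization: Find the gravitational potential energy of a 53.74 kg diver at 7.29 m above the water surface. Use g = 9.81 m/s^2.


PE = m * g * h
PE = 53.74 * 9.81 * 7.29
PE = 527.1894 * 7.29 = 3843.2107 J

3843.2107 J


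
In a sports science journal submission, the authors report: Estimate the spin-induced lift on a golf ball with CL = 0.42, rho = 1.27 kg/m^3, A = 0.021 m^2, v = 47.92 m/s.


FM = 0.5 * CL * rho * A * v^2
FM = 0.5 * 0.42 * 1.27 * 0.021 * 47.92^2
v^2 = 2296.3264
FM = 0.5 * 0.42 * 1.27 * 0.021 * 2296.3264 = 12.861 N

12.861 N


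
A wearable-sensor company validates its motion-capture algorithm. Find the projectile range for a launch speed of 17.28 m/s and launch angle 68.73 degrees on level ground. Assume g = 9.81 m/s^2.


R = v^2 * sin(2*theta) / g
Convert angle to radians: theta = 68.73 deg = 1.1996 rad
sin(2*theta) = sin(2.3991) = 0.6761
R = 17.28^2 * 0.6761 / 9.81
R = 298.5984 * 0.6761 / 9.81 = 20.5794 m

20.5794 m


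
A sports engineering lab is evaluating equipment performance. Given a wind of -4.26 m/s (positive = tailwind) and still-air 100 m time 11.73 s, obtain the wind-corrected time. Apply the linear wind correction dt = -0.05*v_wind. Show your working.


dt = -0.05 * v_wind = -0.05 * -4.26 = 0.213 s
t_corrected = t_still + dt = 11.73 + (0.213)
t_corrected = 11.943 s

11.943 s


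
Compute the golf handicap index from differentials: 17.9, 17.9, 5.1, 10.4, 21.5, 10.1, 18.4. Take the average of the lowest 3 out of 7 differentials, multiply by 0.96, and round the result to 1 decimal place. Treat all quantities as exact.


All differentials: 17.9, 17.9, 5.1, 10.4, 21.5, 10.1, 18.4
Sorted: 5.1, 10.1, 10.4, 17.9, 17.9, 18.4, 21.5
Best 3: 5.1, 10.1, 10.4
Average of best = 25.6 / 3 = 8.5333
Raw index = 8.5333 * 0.96 = 8.192
Handicap index = round(8.192, 1) = 8.2

8.2


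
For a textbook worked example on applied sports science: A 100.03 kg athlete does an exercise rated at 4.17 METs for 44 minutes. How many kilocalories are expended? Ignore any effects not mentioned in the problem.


kcal = MET * mass * time_hr
Convert time: 44 min = 0.7333 hr
kcal = 4.17 * 100.03 * 0.7333
kcal = 305.8917 kcal

305.8917 kcal


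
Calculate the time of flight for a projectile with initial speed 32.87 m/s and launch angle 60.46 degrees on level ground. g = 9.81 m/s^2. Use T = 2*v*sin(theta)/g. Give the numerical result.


T = 2*v*sin(theta)/g
sin(theta) = sin(60.46 deg) = 0.87
T = 2*32.87*0.87 / 9.81
T = 57.1946 / 9.81 = 5.8302 s

5.8302 s


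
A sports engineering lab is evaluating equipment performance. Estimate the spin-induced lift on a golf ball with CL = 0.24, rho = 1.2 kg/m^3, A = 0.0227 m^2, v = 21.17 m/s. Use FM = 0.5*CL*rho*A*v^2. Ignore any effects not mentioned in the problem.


FM = 0.5 * CL * rho * A * v^2
FM = 0.5 * 0.24 * 1.2 * 0.0227 * 21.17^2
v^2 = 448.1689
FM = 0.5 * 0.24 * 1.2 * 0.0227 * 448.1689 = 1.465 N

1.465 N


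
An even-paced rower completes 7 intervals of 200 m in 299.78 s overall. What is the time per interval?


Split time = total_time / n_laps = 299.78 / 7
Split time = 42.8257 s per lap

42.8257 s


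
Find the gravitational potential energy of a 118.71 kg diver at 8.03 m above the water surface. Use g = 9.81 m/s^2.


PE = m * g * h
PE = 118.71 * 9.81 * 8.03
PE = 1164.5451 * 8.03 = 9351.2972 J

9351.2972 J


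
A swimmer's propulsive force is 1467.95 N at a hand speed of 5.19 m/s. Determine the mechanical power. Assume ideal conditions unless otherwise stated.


P = F * v
P = 1467.95 * 5.19
P = 7618.6605 W

7618.6605 W


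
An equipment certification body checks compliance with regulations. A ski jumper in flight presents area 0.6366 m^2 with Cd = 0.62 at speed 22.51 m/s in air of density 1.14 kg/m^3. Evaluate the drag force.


Fd = 0.5 * Cd * rho * A * v^2
Fd = 0.5 * 0.62 * 1.14 * 0.6366 * 22.51^2
v^2 = 506.7001
Fd = 0.5 * 0.62 * 1.14 * 0.6366 * 506.7001 = 113.9946 N

113.9946 N


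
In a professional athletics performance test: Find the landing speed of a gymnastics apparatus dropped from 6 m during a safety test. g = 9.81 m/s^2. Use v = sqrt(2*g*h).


v = sqrt(2 * g * h)
v = sqrt(2 * 9.81 * 6)
v = sqrt(117.72) = 10.8499 m/s

10.8499 m/s


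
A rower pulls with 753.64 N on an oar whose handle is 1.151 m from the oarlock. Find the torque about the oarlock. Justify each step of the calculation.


tau = F * d
tau = 753.64 * 1.151
tau = 867.4396 N*m

867.4396 N*m


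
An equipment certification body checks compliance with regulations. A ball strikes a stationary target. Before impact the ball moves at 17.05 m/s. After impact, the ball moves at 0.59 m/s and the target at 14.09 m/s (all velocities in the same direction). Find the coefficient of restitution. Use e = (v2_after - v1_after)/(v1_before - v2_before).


e = (v2_after - v1_after) / (v1_before - v2_before)
Numerator = 14.09 - 0.59 = 13.5
Denominator = 17.05 - 0 = 17.05
e = 13.5 / 17.05 = 0.7918

0.7918


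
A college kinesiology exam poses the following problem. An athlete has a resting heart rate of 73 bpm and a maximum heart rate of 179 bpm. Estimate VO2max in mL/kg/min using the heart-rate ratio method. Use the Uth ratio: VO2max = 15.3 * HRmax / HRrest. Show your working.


VO2max = 15.3 * HRmax / HRrest
VO2max = 15.3 * 179 / 73
VO2max = 2738.7 / 73 = 37.5164 mL/kg/min

37.5164 mL/kg/min


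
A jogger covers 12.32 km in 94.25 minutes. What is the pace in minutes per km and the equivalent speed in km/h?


Pace = time / distance = 94.25 min / 12.32 km = 7.6502 min/km
Speed = distance / time_in_hours = 12.32 / 1.5708 hr
Speed = 7.843 km/h

7.6502 min/km, 7.843 km/h


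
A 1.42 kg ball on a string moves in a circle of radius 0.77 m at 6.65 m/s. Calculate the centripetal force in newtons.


Fc = m * v^2 / r
v^2 = 6.65^2 = 44.2225
Fc = 1.42 * 44.2225 / 0.77
Fc = 62.796 / 0.77 = 81.5532 N

81.5532 N


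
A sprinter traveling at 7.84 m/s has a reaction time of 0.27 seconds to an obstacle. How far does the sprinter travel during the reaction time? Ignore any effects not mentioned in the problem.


d = v * t
d = 7.84 * 0.27
d = 2.1168 m

2.1168 m


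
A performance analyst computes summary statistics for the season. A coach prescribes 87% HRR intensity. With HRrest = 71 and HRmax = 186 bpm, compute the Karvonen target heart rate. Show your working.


Target = HRrest + pct*(HRmax - HRrest)
Heart rate reserve = HRmax - HRrest = 186 - 71 = 115 bpm
Fraction = 87% = 0.87
Target = 71 + 0.87 * 115
Target = 71 + 100.05 = 171.05 bpm

171.05 bpm


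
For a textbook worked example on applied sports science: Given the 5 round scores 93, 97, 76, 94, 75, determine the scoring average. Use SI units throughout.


Average = sum / n
Sum = 435
Average = 435 / 5 = 87

87


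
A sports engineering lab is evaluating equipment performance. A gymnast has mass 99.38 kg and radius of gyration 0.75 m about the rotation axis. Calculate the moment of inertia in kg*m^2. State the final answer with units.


I = m * k^2
I = 99.38 * 0.75^2
I = 99.38 * 0.5625 = 55.9012 kg*m^2

55.9012 kg*m^2


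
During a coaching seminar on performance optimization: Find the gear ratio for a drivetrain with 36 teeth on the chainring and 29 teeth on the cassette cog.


GR = front_teeth / rear_teeth
GR = 36 / 29
GR = 1.2414

1.2414


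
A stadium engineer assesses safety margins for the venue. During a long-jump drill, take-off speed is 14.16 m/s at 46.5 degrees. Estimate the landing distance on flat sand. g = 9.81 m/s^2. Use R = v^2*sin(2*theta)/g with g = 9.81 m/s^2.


R = v^2 * sin(2*theta) / g
Convert angle to radians: theta = 46.5 deg = 0.8116 rad
sin(2*theta) = sin(1.6232) = 0.9986
R = 14.16^2 * 0.9986 / 9.81
R = 200.5056 * 0.9986 / 9.81 = 20.4109 m

20.4109 m


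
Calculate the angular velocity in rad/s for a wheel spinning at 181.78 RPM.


omega = RPM * 2 * pi / 60
omega = 181.78 * 2 * 3.14159 / 60
omega = 1142.1574 / 60 = 19.036 rad/s

19.036 rad/s


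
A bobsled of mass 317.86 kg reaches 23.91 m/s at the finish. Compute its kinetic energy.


KE = 0.5 * m * v^2
KE = 0.5 * 317.86 * 23.91^2
KE = 0.5 * 317.86 * 571.6881 = 90858.3897 J

90858.3897 J


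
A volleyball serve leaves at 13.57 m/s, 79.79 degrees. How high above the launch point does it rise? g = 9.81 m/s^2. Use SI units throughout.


H = (v*sin(theta))^2 / (2*g)
vy = v*sin(theta) = 13.57 * sin(79.79 deg) = 13.3551 m/s
H = vy^2 / (2*g) = 178.3591 / (2*9.81)
H = 178.3591 / 19.62 = 9.0907 m

9.0907 m


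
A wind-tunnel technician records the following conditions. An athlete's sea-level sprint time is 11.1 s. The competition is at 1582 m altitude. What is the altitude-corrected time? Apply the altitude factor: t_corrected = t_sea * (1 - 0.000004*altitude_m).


Correction factor = 1 - 0.000004 * 1582 = 0.993672
t_corrected = t_sea * factor = 11.1 * 0.993672
t_corrected = 11.0298 s

11.0298 s


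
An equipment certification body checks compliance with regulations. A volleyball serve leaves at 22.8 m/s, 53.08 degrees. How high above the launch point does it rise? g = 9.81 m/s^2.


H = (v*sin(theta))^2 / (2*g)
vy = v*sin(theta) = 22.8 * sin(53.08 deg) = 18.228 m/s
H = vy^2 / (2*g) = 332.2611 / (2*9.81)
H = 332.2611 / 19.62 = 16.9348 m

16.9348 m


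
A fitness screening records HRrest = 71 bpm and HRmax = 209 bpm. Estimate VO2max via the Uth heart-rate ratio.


VO2max = 15.3 * HRmax / HRrest
VO2max = 15.3 * 209 / 71
VO2max = 3197.7 / 71 = 45.038 mL/kg/min

45.038 mL/kg/min


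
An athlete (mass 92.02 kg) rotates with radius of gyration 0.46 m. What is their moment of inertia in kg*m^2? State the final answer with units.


I = m * k^2
I = 92.02 * 0.46^2
I = 92.02 * 0.2116 = 19.4714 kg*m^2

19.4714 kg*m^2


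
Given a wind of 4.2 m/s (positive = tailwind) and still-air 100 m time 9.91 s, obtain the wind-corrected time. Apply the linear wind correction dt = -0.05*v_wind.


dt = -0.05 * v_wind = -0.05 * 4.2 = -0.21 s
t_corrected = t_still + dt = 9.91 + (-0.21)
t_corrected = 9.7 s

9.7 s


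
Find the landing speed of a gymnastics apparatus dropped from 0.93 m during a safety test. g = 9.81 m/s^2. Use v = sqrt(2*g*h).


v = sqrt(2 * g * h)
v = sqrt(2 * 9.81 * 0.93)
v = sqrt(18.2466) = 4.2716 m/s

4.2716 m/s


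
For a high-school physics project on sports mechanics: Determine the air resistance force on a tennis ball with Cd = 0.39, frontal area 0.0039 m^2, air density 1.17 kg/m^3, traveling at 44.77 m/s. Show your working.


Fd = 0.5 * Cd * rho * A * v^2
Fd = 0.5 * 0.39 * 1.17 * 0.0039 * 44.77^2
v^2 = 2004.3529
Fd = 0.5 * 0.39 * 1.17 * 0.0039 * 2004.3529 = 1.7834 N

1.7834 N


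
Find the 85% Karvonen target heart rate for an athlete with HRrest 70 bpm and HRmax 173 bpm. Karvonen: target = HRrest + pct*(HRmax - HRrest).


Target = HRrest + pct*(HRmax - HRrest)
Heart rate reserve = HRmax - HRrest = 173 - 70 = 103 bpm
Fraction = 85% = 0.85
Target = 70 + 0.85 * 103
Target = 70 + 87.55 = 157.55 bpm

157.55 bpm


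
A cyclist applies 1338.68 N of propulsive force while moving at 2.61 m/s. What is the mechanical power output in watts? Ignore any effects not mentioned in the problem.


P = F * v
P = 1338.68 * 2.61
P = 3493.9548 W

3493.9548 W


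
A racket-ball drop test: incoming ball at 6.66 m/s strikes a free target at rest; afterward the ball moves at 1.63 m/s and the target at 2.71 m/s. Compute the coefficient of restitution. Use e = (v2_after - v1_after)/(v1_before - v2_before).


e = (v2_after - v1_after) / (v1_before - v2_before)
Numerator = 2.71 - 1.63 = 1.08
Denominator = 6.66 - 0 = 6.66
e = 1.08 / 6.66 = 0.1622

0.1622


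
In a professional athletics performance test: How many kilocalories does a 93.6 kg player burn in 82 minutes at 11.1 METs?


kcal = MET * mass * time_hr
Convert time: 82 min = 1.3667 hr
kcal = 11.1 * 93.6 * 1.3667
kcal = 1419.912 kcal

1419.912 kcal


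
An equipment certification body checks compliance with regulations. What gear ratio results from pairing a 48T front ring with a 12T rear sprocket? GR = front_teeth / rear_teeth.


GR = front_teeth / rear_teeth
GR = 48 / 12
GR = 4

4


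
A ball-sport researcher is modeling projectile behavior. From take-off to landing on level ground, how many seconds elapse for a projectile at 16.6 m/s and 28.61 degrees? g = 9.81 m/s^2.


T = 2*v*sin(theta)/g
sin(theta) = sin(28.61 deg) = 0.4788
T = 2*16.6*0.4788 / 9.81
T = 15.8977 / 9.81 = 1.6206 s

1.6206 s


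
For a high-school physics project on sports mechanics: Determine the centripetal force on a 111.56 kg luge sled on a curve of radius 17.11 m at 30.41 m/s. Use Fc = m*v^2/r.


Fc = m * v^2 / r
v^2 = 30.41^2 = 924.7681
Fc = 111.56 * 924.7681 / 17.11
Fc = 103167.1292 / 17.11 = 6029.6393 N

6029.6393 N


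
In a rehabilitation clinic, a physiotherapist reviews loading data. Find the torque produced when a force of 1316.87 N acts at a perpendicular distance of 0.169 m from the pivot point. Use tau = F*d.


tau = F * d
tau = 1316.87 * 0.169
tau = 222.551 N*m

222.551 N*m


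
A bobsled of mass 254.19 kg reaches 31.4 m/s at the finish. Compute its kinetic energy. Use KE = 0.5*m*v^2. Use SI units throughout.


KE = 0.5 * m * v^2
KE = 0.5 * 254.19 * 31.4^2
KE = 0.5 * 254.19 * 985.96 = 125310.5862 J

125310.5862 J


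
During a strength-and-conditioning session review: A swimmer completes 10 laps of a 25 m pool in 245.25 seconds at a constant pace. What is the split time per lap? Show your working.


Split time = total_time / n_laps = 245.25 / 10
Split time = 24.525 s per lap

24.525 s


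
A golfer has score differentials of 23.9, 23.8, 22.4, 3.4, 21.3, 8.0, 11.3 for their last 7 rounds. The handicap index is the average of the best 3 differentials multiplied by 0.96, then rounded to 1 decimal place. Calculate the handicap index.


All differentials: 23.9, 23.8, 22.4, 3.4, 21.3, 8.0, 11.3
Sorted: 3.4, 8.0, 11.3, 21.3, 22.4, 23.8, 23.9
Best 3: 3.4, 8.0, 11.3
Average of best = 22.7 / 3 = 7.5667
Raw index = 7.5667 * 0.96 = 7.264
Handicap index = round(7.264, 1) = 7.3

7.3


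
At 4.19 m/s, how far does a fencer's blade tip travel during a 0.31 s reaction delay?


d = v * t
d = 4.19 * 0.31
d = 1.2989 m

1.2989 m


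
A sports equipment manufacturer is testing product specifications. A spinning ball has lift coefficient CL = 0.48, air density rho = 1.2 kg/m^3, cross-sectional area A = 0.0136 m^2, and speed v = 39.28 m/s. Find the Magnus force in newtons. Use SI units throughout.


FM = 0.5 * CL * rho * A * v^2
FM = 0.5 * 0.48 * 1.2 * 0.0136 * 39.28^2
v^2 = 1542.9184
FM = 0.5 * 0.48 * 1.2 * 0.0136 * 1542.9184 = 6.0433 N

6.0433 N


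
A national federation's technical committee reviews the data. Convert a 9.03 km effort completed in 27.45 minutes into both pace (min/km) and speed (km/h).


Pace = time / distance = 27.45 min / 9.03 km = 3.0399 min/km
Speed = distance / time_in_hours = 9.03 / 0.4575 hr
Speed = 19.7377 km/h

3.0399 min/km, 19.7377 km/h


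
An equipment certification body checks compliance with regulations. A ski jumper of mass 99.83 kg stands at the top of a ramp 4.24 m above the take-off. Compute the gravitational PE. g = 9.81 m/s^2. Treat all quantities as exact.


PE = m * g * h
PE = 99.83 * 9.81 * 4.24
PE = 979.3323 * 4.24 = 4152.369 J

4152.369 J


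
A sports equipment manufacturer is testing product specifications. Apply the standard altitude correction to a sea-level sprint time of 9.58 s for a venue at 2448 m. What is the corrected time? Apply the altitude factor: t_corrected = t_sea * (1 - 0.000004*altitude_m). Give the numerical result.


Correction factor = 1 - 0.000004 * 2448 = 0.990208
t_corrected = t_sea * factor = 9.58 * 0.990208
t_corrected = 9.4862 s

9.4862 s


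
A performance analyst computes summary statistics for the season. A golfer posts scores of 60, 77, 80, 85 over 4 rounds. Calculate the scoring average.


Average = sum / n
Sum = 302
Average = 302 / 4 = 75.5

75.5


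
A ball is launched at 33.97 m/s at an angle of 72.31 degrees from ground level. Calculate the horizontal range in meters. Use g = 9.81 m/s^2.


R = v^2 * sin(2*theta) / g
Convert angle to radians: theta = 72.31 deg = 1.262 rad
sin(2*theta) = sin(2.5241) = 0.579
R = 33.97^2 * 0.579 / 9.81
R = 1153.9609 * 0.579 / 9.81 = 68.108 m

68.108 m


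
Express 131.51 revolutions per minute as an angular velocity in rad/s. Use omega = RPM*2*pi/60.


omega = RPM * 2 * pi / 60
omega = 131.51 * 2 * 3.14159 / 60
omega = 826.3017 / 60 = 13.7717 rad/s

13.7717 rad/s


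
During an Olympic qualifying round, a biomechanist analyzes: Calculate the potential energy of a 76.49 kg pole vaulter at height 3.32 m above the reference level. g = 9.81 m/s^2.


PE = m * g * h
PE = 76.49 * 9.81 * 3.32
PE = 750.3669 * 3.32 = 2491.2181 J

2491.2181 J


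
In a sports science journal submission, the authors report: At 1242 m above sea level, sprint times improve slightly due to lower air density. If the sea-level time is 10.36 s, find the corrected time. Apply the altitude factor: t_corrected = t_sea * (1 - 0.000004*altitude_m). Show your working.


Correction factor = 1 - 0.000004 * 1242 = 0.995032
t_corrected = t_sea * factor = 10.36 * 0.995032
t_corrected = 10.3085 s

10.3085 s


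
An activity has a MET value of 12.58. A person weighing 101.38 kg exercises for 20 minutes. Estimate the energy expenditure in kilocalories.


kcal = MET * mass * time_hr
Convert time: 20 min = 0.3333 hr
kcal = 12.58 * 101.38 * 0.3333
kcal = 425.1201 kcal

425.1201 kcal


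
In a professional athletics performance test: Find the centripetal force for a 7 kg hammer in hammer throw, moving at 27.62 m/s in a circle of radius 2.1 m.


Fc = m * v^2 / r
v^2 = 27.62^2 = 762.8644
Fc = 7 * 762.8644 / 2.1
Fc = 5340.0508 / 2.1 = 2542.8813 N

2542.8813 N


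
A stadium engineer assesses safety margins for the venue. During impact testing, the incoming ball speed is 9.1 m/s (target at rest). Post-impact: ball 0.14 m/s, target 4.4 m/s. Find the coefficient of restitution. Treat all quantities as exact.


e = (v2_after - v1_after) / (v1_before - v2_before)
Numerator = 4.4 - 0.14 = 4.26
Denominator = 9.1 - 0 = 9.1
e = 4.26 / 9.1 = 0.4681

0.4681


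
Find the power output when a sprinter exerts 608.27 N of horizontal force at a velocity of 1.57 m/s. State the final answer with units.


P = F * v
P = 608.27 * 1.57
P = 954.9839 W

954.9839 W


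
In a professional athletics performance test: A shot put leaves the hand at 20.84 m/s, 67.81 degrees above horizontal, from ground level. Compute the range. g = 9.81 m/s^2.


R = v^2 * sin(2*theta) / g
Convert angle to radians: theta = 67.81 deg = 1.1835 rad
sin(2*theta) = sin(2.367) = 0.6994
R = 20.84^2 * 0.6994 / 9.81
R = 434.3056 * 0.6994 / 9.81 = 30.9643 m

30.9643 m


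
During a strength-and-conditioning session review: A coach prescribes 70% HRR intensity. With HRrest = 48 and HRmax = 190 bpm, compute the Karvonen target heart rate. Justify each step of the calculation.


Target = HRrest + pct*(HRmax - HRrest)
Heart rate reserve = HRmax - HRrest = 190 - 48 = 142 bpm
Fraction = 70% = 0.7
Target = 48 + 0.7 * 142
Target = 48 + 99.4 = 147.4 bpm

147.4 bpm


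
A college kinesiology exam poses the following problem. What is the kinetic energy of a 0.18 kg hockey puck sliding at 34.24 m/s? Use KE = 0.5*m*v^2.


KE = 0.5 * m * v^2
KE = 0.5 * 0.18 * 34.24^2
KE = 0.5 * 0.18 * 1172.3776 = 105.514 J

105.514 J


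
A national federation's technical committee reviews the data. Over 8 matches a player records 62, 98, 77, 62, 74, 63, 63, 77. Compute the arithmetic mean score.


Average = sum / n
Sum = 576
Average = 576 / 8 = 72

72


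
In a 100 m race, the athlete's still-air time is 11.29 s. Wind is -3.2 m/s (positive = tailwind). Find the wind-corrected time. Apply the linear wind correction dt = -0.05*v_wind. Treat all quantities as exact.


dt = -0.05 * v_wind = -0.05 * -3.2 = 0.16 s
t_corrected = t_still + dt = 11.29 + (0.16)
t_corrected = 11.45 s

11.45 s


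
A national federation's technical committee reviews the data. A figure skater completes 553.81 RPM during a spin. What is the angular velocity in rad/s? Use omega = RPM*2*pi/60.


omega = RPM * 2 * pi / 60
omega = 553.81 * 2 * 3.14159 / 60
omega = 3479.6909 / 60 = 57.9948 rad/s

57.9948 rad/s


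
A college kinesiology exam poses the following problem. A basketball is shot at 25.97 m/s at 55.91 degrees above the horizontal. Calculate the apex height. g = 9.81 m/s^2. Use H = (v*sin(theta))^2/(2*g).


H = (v*sin(theta))^2 / (2*g)
vy = v*sin(theta) = 25.97 * sin(55.91 deg) = 21.5073 m/s
H = vy^2 / (2*g) = 462.5626 / (2*9.81)
H = 462.5626 / 19.62 = 23.5761 m

23.5761 m


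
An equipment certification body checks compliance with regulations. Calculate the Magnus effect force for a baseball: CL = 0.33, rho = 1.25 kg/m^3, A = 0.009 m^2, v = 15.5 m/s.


FM = 0.5 * CL * rho * A * v^2
FM = 0.5 * 0.33 * 1.25 * 0.009 * 15.5^2
v^2 = 240.25
FM = 0.5 * 0.33 * 1.25 * 0.009 * 240.25 = 0.446 N

0.446 N


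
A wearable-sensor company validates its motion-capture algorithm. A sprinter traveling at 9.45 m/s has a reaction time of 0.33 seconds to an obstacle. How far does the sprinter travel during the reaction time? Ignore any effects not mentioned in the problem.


d = v * t
d = 9.45 * 0.33
d = 3.1185 m

3.1185 m


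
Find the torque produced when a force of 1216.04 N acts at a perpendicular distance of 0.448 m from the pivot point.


tau = F * d
tau = 1216.04 * 0.448
tau = 544.7859 N*m

544.7859 N*m


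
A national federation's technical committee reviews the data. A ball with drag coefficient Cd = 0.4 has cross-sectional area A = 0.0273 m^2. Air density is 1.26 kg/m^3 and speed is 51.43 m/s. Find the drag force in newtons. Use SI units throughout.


Fd = 0.5 * Cd * rho * A * v^2
Fd = 0.5 * 0.4 * 1.26 * 0.0273 * 51.43^2
v^2 = 2645.0449
Fd = 0.5 * 0.4 * 1.26 * 0.0273 * 2645.0449 = 18.1969 N

18.1969 N


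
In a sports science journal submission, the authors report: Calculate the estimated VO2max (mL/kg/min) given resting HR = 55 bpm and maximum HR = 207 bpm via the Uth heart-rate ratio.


VO2max = 15.3 * HRmax / HRrest
VO2max = 15.3 * 207 / 55
VO2max = 3167.1 / 55 = 57.5836 mL/kg/min

57.5836 mL/kg/min


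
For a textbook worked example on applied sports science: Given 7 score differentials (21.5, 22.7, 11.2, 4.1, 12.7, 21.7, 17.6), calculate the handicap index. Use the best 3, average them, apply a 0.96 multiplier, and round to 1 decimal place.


All differentials: 21.5, 22.7, 11.2, 4.1, 12.7, 21.7, 17.6
Sorted: 4.1, 11.2, 12.7, 17.6, 21.5, 21.7, 22.7
Best 3: 4.1, 11.2, 12.7
Average of best = 28 / 3 = 9.3333
Raw index = 9.3333 * 0.96 = 8.96
Handicap index = round(8.96, 1) = 9.0

9.0


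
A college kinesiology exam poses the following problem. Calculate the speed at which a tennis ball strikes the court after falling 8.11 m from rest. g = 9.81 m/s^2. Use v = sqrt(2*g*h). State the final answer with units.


v = sqrt(2 * g * h)
v = sqrt(2 * 9.81 * 8.11)
v = sqrt(159.1182) = 12.6142 m/s

12.6142 m/s


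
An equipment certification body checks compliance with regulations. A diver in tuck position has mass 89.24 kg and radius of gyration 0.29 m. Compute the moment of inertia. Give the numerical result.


I = m * k^2
I = 89.24 * 0.29^2
I = 89.24 * 0.0841 = 7.5051 kg*m^2

7.5051 kg*m^2


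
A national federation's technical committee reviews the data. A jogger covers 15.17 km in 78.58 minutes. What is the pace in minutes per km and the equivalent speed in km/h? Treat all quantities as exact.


Pace = time / distance = 78.58 min / 15.17 km = 5.18 min/km
Speed = distance / time_in_hours = 15.17 / 1.3097 hr
Speed = 11.5831 km/h

5.18 min/km, 11.5831 km/h


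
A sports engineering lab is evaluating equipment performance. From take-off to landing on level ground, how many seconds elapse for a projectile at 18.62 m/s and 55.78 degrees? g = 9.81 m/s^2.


T = 2*v*sin(theta)/g
sin(theta) = sin(55.78 deg) = 0.8269
T = 2*18.62*0.8269 / 9.81
T = 30.7932 / 9.81 = 3.139 s

3.139 s


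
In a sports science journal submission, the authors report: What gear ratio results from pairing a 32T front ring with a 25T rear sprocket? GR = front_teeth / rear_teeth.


GR = front_teeth / rear_teeth
GR = 32 / 25
GR = 1.28

1.28


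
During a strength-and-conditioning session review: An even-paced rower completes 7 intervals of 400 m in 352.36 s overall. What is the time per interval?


Split time = total_time / n_laps = 352.36 / 7
Split time = 50.3371 s per lap

50.3371 s


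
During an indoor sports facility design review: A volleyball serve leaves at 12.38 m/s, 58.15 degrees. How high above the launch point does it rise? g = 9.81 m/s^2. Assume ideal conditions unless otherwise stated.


H = (v*sin(theta))^2 / (2*g)
vy = v*sin(theta) = 12.38 * sin(58.15 deg) = 10.516 m/s
H = vy^2 / (2*g) = 110.5857 / (2*9.81)
H = 110.5857 / 19.62 = 5.6364 m

5.6364 m


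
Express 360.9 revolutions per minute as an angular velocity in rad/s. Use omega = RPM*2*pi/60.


omega = RPM * 2 * pi / 60
omega = 360.9 * 2 * 3.14159 / 60
omega = 2267.6016 / 60 = 37.7934 rad/s

37.7934 rad/s


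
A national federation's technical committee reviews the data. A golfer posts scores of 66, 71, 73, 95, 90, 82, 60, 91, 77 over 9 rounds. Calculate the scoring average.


Average = sum / n
Sum = 705
Average = 705 / 9 = 78.3333

78.3333


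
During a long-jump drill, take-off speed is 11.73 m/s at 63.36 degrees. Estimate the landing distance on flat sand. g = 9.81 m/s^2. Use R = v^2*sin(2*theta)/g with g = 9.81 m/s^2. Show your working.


R = v^2 * sin(2*theta) / g
Convert angle to radians: theta = 63.36 deg = 1.1058 rad
sin(2*theta) = sin(2.2117) = 0.8016
R = 11.73^2 * 0.8016 / 9.81
R = 137.5929 * 0.8016 / 9.81 = 11.2426 m

11.2426 m


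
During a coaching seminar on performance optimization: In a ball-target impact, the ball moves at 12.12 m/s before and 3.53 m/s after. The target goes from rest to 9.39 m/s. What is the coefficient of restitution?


e = (v2_after - v1_after) / (v1_before - v2_before)
Numerator = 9.39 - 3.53 = 5.86
Denominator = 12.12 - 0 = 12.12
e = 5.86 / 12.12 = 0.4835

0.4835


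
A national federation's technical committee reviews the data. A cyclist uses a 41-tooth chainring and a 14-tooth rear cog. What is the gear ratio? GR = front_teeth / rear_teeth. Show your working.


GR = front_teeth / rear_teeth
GR = 41 / 14
GR = 2.9286

2.9286


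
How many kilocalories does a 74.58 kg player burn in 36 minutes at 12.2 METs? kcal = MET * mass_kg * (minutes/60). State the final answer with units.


kcal = MET * mass * time_hr
Convert time: 36 min = 0.6 hr
kcal = 12.2 * 74.58 * 0.6
kcal = 545.9256 kcal

545.9256 kcal


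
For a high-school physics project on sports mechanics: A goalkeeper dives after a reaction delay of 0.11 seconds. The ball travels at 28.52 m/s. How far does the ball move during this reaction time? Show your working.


d = v * t
d = 28.52 * 0.11
d = 3.1372 m

3.1372 m


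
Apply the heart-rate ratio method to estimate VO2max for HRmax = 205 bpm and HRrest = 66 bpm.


VO2max = 15.3 * HRmax / HRrest
VO2max = 15.3 * 205 / 66
VO2max = 3136.5 / 66 = 47.5227 mL/kg/min

47.5227 mL/kg/min


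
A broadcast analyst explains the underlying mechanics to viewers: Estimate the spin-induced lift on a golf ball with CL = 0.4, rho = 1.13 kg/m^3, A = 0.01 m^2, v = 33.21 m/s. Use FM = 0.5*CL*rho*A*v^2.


FM = 0.5 * CL * rho * A * v^2
FM = 0.5 * 0.4 * 1.13 * 0.01 * 33.21^2
v^2 = 1102.9041
FM = 0.5 * 0.4 * 1.13 * 0.01 * 1102.9041 = 2.4926 N

2.4926 N


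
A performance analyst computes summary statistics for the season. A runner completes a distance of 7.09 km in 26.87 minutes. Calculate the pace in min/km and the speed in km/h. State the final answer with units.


Pace = time / distance = 26.87 min / 7.09 km = 3.7898 min/km
Speed = distance / time_in_hours = 7.09 / 0.4478 hr
Speed = 15.8318 km/h

3.7898 min/km, 15.8318 km/h
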